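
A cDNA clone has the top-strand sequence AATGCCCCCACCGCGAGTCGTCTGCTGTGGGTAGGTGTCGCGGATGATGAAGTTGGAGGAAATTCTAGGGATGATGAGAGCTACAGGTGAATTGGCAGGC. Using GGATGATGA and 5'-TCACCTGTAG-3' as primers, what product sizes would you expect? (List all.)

49 bp, 22 bp

The forward primer GGATGATGA matches the top strand at positions 42–50, 69–77.
The reverse primer's reverse complement is CTACAGGTGA, matching at positions 81–90.
Each forward site pairs with the reverse site to give a product ending at position 90: sizes 49, 22 bp.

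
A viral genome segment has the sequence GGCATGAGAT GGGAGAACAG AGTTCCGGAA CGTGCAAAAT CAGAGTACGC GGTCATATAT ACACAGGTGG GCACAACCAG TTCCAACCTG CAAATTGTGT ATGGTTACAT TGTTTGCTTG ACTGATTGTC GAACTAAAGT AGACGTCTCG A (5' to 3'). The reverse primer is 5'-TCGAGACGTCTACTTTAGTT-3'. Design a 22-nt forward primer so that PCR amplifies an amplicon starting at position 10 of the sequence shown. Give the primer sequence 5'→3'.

5'-TGGGAGAACAGAGTTCCGGAAC-3'

The reverse primer's reverse complement AACTAAAGTAGACGTCTCGA matches the template at positions 132–151; the product starts at position 10.
The forward primer is identical to the top strand over positions 10–31: TGGGAGAACAGAGTTCCGGAAC.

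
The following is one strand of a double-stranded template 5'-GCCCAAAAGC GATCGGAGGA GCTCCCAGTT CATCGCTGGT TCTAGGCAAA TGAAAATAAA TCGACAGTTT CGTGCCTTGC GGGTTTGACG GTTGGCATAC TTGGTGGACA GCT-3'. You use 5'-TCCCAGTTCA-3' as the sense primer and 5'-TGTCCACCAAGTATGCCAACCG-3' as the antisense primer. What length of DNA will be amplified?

Forward primer TCCCAGTTCA is found on the top strand at positions 23–32.
Reverse complement of the reverse primer: CGGTTGGCATACTTGGTGGACA. This occurs on the top strand at positions 89–110.
The product runs from position 23 to position 110, so its length is 110 − 23 + 1 = 88 bp.

88 bp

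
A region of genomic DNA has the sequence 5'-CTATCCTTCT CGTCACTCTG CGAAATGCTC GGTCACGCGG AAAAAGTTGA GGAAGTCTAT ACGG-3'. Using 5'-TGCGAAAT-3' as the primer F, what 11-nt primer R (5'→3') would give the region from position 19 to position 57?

The product's 3' end on the top strand is position 57.
The reverse primer anneals to the top strand over positions 47–57, i.e. to TTGAGGAAGTC.
Its sequence written 5'→3' is the reverse complement: GACTTCCTCAA.

5'-GACTTCCTCAA-3'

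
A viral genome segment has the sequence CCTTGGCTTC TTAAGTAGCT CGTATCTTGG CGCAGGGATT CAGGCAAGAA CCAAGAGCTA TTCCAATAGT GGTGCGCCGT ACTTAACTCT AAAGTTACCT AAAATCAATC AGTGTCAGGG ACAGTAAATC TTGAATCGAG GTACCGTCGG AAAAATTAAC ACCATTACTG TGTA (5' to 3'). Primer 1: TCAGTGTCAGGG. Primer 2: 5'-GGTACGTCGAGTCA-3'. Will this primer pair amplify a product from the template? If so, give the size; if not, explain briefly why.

No product — primer 2 has no binding site in the template.

Primer 2 (GGTACGTCGAGTCA) does not match the top strand, and its reverse complement TGACTCGACGTACC does not match either.
With no annealing site for primer 2, no amplification occurs.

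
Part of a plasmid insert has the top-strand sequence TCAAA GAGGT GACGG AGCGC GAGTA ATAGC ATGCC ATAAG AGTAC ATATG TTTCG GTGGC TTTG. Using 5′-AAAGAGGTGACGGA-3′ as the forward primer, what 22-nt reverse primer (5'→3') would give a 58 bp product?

The forward primer binds at positions 3–16, so a 58 bp product ends at position 3 + 58 − 1 = 60.
The reverse primer anneals to the top strand over positions 39–60, i.e. to AGAGTACATATGTTTCGGTGGC.
Its sequence written 5'→3' is the reverse complement: GCCACCGAAACATATGTACTCT.

5'-GCCACCGAAACATATGTACTCT-3'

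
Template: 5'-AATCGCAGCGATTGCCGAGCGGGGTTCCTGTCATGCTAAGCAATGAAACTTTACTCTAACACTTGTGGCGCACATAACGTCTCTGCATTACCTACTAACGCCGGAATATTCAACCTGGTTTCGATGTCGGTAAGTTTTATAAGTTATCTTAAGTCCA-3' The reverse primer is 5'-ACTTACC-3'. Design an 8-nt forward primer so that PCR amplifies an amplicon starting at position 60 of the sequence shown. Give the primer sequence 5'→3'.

5'-CACTTGTG-3'

The reverse primer's reverse complement GGTAAGT matches the template at positions 129–135; the product starts at position 60.
The forward primer is identical to the top strand over positions 60–67: CACTTGTG.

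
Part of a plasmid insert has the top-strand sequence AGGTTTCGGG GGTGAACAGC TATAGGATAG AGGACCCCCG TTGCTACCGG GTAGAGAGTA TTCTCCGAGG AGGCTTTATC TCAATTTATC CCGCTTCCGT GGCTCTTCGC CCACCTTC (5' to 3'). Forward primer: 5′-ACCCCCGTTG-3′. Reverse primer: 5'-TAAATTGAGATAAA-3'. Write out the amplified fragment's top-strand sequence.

5'-ACCCCCGTTGCTACCGGGTAGAGAGTATTCTCCGAGGAGGCTTTATCTCAATTTA-3'

The forward primer matches the template at positions 34–43.
Reverse complement of the reverse primer: TTTATCTCAATTTA. This occurs on the top strand at positions 75–88.
The product is the template from position 34 through 88 (55 bp).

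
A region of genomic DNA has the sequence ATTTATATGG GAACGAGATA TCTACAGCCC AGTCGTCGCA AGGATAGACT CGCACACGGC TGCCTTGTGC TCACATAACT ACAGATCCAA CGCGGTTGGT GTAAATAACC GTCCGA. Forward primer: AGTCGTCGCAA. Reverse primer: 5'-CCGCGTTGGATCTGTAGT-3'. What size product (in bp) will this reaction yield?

The forward primer matches the template at positions 31–41.
Reverse complement of the reverse primer: ACTACAGATCCAACGCGG. This occurs on the top strand at positions 78–95.
Amplicon spans positions 31–95: 65 bp.

65 bp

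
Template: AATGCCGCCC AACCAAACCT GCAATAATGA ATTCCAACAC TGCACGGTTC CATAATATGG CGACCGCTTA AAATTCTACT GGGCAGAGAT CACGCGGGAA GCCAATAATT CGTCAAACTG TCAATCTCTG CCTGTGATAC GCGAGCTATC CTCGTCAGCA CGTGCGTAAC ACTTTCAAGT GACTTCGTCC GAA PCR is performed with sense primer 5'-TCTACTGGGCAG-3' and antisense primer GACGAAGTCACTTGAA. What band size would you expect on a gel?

Forward primer TCTACTGGGCAG is found on the top strand at positions 75–86.
The reverse primer's reverse complement is TTCAAGTGACTTCGTC, which matches the template at positions 174–189.
Amplicon spans positions 75–189: 115 bp.

115 bp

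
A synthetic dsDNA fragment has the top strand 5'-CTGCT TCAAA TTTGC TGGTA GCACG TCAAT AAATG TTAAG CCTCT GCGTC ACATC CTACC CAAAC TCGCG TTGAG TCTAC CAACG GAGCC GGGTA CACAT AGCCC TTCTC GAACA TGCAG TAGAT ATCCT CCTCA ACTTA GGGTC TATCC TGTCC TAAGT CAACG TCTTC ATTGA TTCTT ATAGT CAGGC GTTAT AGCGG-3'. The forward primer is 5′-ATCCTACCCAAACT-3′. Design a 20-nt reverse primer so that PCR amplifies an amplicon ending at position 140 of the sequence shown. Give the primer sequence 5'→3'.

The forward primer binds at positions 53–66; the product's 3' end on the top strand is position 140.
The reverse primer anneals to the top strand over positions 121–140, i.e. to TAGATATCCTCCTCAACTTA.
Its sequence written 5'→3' is the reverse complement: TAAGTTGAGGAGGATATCTA.

5'-TAAGTTGAGGAGGATATCTA-3'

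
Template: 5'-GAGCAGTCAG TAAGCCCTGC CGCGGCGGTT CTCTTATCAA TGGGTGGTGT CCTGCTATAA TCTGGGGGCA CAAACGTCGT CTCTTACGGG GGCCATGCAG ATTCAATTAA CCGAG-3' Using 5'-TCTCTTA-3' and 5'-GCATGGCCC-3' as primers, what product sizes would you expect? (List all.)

69 bp, 19 bp

The forward primer TCTCTTA matches the top strand at positions 30–36, 80–86.
The reverse primer's reverse complement is GGGCCATGC, matching at positions 90–98.
Each forward site pairs with the reverse site to give a product ending at position 98: sizes 69, 19 bp.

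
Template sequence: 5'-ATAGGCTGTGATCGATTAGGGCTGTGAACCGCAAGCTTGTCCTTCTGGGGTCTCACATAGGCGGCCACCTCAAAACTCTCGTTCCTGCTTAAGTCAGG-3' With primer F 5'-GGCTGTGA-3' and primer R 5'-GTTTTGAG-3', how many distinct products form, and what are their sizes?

The forward primer GGCTGTGA matches the top strand at positions 4–11, 20–27.
The reverse primer's reverse complement is CTCAAAAC, matching at positions 69–76.
Each forward site pairs with the reverse site to give a product ending at position 76: sizes 73, 57 bp.

Two products: 73 bp, 57 bp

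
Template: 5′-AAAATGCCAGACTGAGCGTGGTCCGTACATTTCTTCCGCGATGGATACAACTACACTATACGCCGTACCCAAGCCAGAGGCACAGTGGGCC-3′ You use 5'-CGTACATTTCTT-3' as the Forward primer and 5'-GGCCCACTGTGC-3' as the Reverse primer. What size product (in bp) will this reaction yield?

Scanning the template, CGTACATTTCTT occurs at positions 24–35; this primer anneals to the bottom strand there with its 3' end pointing downstream.
Reverse complement of the reverse primer: GCACAGTGGGCC. This occurs on the top strand at positions 80–91.
Amplicon spans positions 24–91: 68 bp.

68 bp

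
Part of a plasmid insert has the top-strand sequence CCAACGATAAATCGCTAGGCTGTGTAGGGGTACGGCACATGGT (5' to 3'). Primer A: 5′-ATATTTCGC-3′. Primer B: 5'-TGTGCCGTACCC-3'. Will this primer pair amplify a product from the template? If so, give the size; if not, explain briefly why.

Primer A (ATATTTCGC) does not match the top strand, and its reverse complement GCGAAATAT does not match either.
With no annealing site for primer A, no amplification occurs.

No product — primer A has no binding site in the template.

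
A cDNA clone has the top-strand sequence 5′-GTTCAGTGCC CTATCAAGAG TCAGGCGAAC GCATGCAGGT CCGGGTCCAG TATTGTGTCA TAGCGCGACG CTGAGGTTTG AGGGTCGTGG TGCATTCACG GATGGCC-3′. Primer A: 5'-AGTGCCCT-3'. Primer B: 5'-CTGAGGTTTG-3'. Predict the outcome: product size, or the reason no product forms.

No product — both primers anneal to the same strand and extend in the same direction.

Primer A (AGTGCCCT) matches the top strand at positions 5–12 (3' end points downstream).
Primer B (CTGAGGTTTG) also matches the top strand directly, at positions 71–80 — its reverse complement CAAACCTCAG is not present.
Both primers anneal to the bottom strand with 3' ends pointing the same way, so neither can prime synthesis back toward the other.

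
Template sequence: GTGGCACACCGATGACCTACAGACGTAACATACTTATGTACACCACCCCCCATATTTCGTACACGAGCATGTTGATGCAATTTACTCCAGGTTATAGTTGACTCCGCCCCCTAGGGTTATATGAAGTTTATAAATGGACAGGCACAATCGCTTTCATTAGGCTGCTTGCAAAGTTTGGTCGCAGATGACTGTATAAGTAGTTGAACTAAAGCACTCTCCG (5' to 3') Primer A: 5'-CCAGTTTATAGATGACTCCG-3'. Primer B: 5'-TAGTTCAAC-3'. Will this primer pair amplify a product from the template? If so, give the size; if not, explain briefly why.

No product — primer A has no binding site in the template.

Primer A (CCAGTTTATAGATGACTCCG) does not match the top strand, and its reverse complement CGGAGTCATCTATAAACTGG does not match either.
With no annealing site for primer A, no amplification occurs.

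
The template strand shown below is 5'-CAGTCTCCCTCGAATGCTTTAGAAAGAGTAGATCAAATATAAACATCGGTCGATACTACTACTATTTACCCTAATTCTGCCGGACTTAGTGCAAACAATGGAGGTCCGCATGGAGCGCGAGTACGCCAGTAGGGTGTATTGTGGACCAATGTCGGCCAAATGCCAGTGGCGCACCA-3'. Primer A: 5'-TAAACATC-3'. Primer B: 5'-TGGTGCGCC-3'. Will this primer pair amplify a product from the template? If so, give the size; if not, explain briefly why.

Yes — a 137 bp product.

Primer A (TAAACATC) matches the top strand at positions 40–47; it acts as a forward primer.
Primer B's reverse complement is GGCGCACCA, matching the top strand at positions 168–176; it acts as a reverse primer.
The 3' ends face each other across positions 40–176, giving a 137 bp product.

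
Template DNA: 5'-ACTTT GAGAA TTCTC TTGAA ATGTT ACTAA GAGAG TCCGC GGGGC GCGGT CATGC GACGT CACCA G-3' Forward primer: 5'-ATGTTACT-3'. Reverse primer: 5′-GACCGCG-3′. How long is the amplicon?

31 bp

Scanning the template, ATGTTACT occurs at positions 21–28; this primer anneals to the bottom strand there with its 3' end pointing downstream.
Taking the reverse complement of GACCGCG gives CGCGGTC, found at positions 45–51 on the template; the primer anneals here to the top strand with its 3' end pointing upstream.
Amplicon spans positions 21–51: 31 bp.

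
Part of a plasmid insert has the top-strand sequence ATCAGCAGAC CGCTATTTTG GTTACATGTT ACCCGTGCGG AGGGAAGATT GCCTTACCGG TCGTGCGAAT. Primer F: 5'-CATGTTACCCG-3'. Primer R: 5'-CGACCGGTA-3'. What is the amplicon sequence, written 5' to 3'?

The forward primer matches the template at positions 25–35.
The reverse primer's reverse complement is TACCGGTCG, which matches the template at positions 55–63.
The product is the template from position 25 through 63 (39 bp).

5'-CATGTTACCCGTGCGGAGGGAAGATTGCCTTACCGGTCG-3'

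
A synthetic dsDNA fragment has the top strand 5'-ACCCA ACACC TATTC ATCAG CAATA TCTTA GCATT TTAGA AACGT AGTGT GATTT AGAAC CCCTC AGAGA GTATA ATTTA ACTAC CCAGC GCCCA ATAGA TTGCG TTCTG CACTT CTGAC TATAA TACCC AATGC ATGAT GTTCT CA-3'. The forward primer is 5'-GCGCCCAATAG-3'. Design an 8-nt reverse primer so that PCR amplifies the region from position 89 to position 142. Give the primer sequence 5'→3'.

The product's 3' end on the top strand is position 142.
The reverse primer anneals to the top strand over positions 135–142, i.e. to CATGATGT.
Its sequence written 5'→3' is the reverse complement: ACATCATG.

5'-ACATCATG-3'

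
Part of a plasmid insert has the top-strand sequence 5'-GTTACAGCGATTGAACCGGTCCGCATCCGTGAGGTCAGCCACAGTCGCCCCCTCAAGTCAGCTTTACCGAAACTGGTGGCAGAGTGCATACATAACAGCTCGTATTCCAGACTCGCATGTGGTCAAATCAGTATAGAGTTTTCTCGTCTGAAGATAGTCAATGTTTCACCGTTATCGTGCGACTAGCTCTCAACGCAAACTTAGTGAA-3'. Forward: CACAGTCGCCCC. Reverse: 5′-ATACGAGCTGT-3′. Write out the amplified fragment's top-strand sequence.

5'-CACAGTCGCCCCCTCAAGTCAGCTTTACCGAAACTGGTGGCAGAGTGCATACATAACAGCTCGTAT-3'

Forward primer CACAGTCGCCCC is found on the top strand at positions 40–51.
The reverse primer's reverse complement is ACAGCTCGTAT, which matches the template at positions 95–105.
The product is the template from position 40 through 105 (66 bp).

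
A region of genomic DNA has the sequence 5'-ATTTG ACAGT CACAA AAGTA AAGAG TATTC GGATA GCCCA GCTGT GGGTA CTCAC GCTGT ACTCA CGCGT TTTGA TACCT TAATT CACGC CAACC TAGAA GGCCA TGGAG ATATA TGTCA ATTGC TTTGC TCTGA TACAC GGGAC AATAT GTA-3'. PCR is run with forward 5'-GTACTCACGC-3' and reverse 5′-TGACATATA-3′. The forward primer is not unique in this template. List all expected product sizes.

The forward primer GTACTCACGC matches the top strand at positions 48–57, 59–68.
The reverse primer's reverse complement is TATATGTCA, matching at positions 112–120.
Each forward site pairs with the reverse site to give a product ending at position 120: sizes 73, 62 bp.

73 bp, 62 bp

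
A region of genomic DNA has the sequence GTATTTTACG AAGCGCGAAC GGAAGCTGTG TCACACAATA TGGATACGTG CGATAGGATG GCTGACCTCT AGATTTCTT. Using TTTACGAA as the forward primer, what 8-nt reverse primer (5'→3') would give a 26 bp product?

5'-CACAGCTT-3'

The forward primer binds at positions 5–12, so a 26 bp product ends at position 5 + 26 − 1 = 30.
The reverse primer anneals to the top strand over positions 23–30, i.e. to AAGCTGTG.
Its sequence written 5'→3' is the reverse complement: CACAGCTT.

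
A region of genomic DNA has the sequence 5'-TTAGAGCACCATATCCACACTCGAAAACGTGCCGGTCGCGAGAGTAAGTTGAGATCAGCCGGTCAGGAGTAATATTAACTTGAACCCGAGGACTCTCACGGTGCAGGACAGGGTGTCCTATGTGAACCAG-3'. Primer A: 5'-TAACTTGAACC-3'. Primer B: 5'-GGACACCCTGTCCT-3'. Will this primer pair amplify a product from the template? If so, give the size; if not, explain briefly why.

Yes — a 43 bp product.

Primer A (TAACTTGAACC) matches the top strand at positions 76–86; it acts as a forward primer.
Primer B's reverse complement is AGGACAGGGTGTCC, matching the top strand at positions 105–118; it acts as a reverse primer.
The 3' ends face each other across positions 76–118, giving a 43 bp product.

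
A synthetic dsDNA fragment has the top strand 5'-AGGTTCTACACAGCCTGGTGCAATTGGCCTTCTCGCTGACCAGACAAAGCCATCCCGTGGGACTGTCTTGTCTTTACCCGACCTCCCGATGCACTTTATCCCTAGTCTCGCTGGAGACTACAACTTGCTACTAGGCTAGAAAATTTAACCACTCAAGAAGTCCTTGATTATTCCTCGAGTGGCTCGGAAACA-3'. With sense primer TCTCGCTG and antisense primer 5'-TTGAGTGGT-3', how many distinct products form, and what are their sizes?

Two products: 126 bp, 51 bp

The forward primer TCTCGCTG matches the top strand at positions 31–38, 106–113.
The reverse primer's reverse complement is ACCACTCAA, matching at positions 148–156.
Each forward site pairs with the reverse site to give a product ending at position 156: sizes 126, 51 bp.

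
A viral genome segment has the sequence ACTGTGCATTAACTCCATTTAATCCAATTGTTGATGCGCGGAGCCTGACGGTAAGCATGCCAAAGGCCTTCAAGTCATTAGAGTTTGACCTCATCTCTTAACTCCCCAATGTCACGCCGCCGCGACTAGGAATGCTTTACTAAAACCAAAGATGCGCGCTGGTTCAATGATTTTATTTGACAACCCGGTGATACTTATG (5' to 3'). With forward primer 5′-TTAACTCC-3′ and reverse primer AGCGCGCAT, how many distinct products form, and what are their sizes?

Two products: 152 bp, 63 bp

The forward primer TTAACTCC matches the top strand at positions 9–16, 98–105.
The reverse primer's reverse complement is ATGCGCGCT, matching at positions 152–160.
Each forward site pairs with the reverse site to give a product ending at position 160: sizes 152, 63 bp.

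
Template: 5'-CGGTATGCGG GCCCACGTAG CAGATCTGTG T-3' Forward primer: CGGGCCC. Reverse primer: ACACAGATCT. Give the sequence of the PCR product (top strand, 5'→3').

5'-CGGGCCCACGTAGCAGATCTGTGT-3'

The forward primer matches the template at positions 8–14.
Reverse complement of the reverse primer: AGATCTGTGT. This occurs on the top strand at positions 22–31.
The product is the template from position 8 through 31 (24 bp).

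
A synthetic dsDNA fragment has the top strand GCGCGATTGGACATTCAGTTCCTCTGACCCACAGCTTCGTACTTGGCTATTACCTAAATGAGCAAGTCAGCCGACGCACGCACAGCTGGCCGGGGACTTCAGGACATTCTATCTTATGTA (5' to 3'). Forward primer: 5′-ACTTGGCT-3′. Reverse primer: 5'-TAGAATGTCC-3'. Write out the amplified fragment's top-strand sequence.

The forward primer matches the template at positions 41–48.
The reverse primer's reverse complement is GGACATTCTA, which matches the template at positions 102–111.
The product is the template from position 41 through 111 (71 bp).

5'-ACTTGGCTATTACCTAAATGAGCAAGTCAGCCGACGCACGCACAGCTGGCCGGGGACTTCAGGACATTCTA-3'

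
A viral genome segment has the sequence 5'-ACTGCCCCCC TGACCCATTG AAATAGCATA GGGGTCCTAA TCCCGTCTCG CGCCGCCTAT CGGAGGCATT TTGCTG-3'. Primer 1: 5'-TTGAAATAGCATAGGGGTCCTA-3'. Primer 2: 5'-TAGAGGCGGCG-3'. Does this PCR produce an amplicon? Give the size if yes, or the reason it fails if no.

Primer 2 (TAGAGGCGGCG) does not match the top strand, and its reverse complement CGCCGCCTCTA does not match either.
With no annealing site for primer 2, no amplification occurs.

No product — primer 2 has no binding site in the template.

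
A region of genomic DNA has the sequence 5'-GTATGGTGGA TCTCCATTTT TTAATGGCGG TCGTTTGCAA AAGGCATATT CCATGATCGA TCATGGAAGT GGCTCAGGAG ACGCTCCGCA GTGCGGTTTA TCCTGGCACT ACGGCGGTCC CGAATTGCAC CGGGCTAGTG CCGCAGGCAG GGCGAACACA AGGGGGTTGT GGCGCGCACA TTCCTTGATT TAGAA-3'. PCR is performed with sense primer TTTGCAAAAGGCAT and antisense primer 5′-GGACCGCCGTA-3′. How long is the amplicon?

87 bp

Forward primer TTTGCAAAAGGCAT is found on the top strand at positions 34–47.
Taking the reverse complement of GGACCGCCGTA gives TACGGCGGTCC, found at positions 110–120 on the template; the primer anneals here to the top strand with its 3' end pointing upstream.
Product length = (reverse-primer end) − (forward-primer start) + 1 = 120 − 34 + 1 = 87 bp.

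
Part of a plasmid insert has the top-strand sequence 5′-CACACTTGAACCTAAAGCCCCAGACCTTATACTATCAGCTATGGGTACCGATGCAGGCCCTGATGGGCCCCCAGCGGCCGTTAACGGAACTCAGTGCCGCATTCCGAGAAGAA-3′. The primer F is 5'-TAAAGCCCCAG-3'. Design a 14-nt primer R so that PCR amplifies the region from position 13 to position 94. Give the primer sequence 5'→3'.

5'-CTGAGTTCCGTTAA-3'

The product's 3' end on the top strand is position 94.
The reverse primer anneals to the top strand over positions 81–94, i.e. to TTAACGGAACTCAG.
Its sequence written 5'→3' is the reverse complement: CTGAGTTCCGTTAA.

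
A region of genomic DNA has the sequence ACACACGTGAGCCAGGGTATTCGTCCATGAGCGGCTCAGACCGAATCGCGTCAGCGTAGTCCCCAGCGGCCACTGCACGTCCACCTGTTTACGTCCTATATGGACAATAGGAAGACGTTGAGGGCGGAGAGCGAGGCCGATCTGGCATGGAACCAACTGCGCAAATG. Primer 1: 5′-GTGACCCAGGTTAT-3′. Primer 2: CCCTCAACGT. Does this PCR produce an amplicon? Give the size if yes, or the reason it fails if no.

Primer 1 (GTGACCCAGGTTAT) does not match the top strand, and its reverse complement ATAACCTGGGTCAC does not match either.
With no annealing site for primer 1, no amplification occurs.

No product — primer 1 has no binding site in the template.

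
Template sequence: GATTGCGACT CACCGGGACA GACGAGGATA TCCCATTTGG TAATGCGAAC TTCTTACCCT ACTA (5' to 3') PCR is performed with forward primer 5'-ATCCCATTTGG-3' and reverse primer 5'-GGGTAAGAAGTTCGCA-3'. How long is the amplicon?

30 bp

Scanning the template, ATCCCATTTGG occurs at positions 30–40; this primer anneals to the bottom strand there with its 3' end pointing downstream.
Reverse complement of the reverse primer: TGCGAACTTCTTACCC. This occurs on the top strand at positions 44–59.
Product length = (reverse-primer end) − (forward-primer start) + 1 = 59 − 30 + 1 = 30 bp.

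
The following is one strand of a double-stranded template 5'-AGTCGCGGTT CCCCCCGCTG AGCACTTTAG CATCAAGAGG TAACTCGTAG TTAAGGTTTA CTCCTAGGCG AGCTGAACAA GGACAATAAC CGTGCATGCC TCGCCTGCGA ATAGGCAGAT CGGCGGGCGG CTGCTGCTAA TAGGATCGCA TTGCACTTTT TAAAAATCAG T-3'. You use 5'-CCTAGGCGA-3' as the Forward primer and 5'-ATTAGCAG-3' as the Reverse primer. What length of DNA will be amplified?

79 bp

The forward primer matches the template at positions 63–71.
The reverse primer's reverse complement is CTGCTAAT, which matches the template at positions 134–141.
Product length = (reverse-primer end) − (forward-primer start) + 1 = 141 − 63 + 1 = 79 bp.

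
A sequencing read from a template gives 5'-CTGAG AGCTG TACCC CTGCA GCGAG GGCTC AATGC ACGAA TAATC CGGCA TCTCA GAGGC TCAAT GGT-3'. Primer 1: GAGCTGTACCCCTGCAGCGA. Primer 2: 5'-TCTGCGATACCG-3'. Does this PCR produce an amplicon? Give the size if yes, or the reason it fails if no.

Primer 2 (TCTGCGATACCG) does not match the top strand, and its reverse complement CGGTATCGCAGA does not match either.
With no annealing site for primer 2, no amplification occurs.

No product — primer 2 has no binding site in the template.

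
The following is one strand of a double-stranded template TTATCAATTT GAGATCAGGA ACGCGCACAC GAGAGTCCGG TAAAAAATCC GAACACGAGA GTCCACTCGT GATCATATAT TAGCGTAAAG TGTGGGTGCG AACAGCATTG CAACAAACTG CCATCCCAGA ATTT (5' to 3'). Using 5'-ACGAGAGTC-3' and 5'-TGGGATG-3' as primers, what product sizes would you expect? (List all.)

The forward primer ACGAGAGTC matches the top strand at positions 29–37, 55–63.
The reverse primer's reverse complement is CATCCCA, matching at positions 122–128.
Each forward site pairs with the reverse site to give a product ending at position 128: sizes 100, 74 bp.

100 bp, 74 bp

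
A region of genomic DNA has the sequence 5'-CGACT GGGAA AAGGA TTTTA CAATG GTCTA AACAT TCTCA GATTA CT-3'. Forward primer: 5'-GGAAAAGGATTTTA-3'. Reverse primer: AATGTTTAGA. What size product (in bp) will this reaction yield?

30 bp

Scanning the template, GGAAAAGGATTTTA occurs at positions 7–20; this primer anneals to the bottom strand there with its 3' end pointing downstream.
The reverse primer's reverse complement is TCTAAACATT, which matches the template at positions 27–36.
Product length = (reverse-primer end) − (forward-primer start) + 1 = 36 − 7 + 1 = 30 bp.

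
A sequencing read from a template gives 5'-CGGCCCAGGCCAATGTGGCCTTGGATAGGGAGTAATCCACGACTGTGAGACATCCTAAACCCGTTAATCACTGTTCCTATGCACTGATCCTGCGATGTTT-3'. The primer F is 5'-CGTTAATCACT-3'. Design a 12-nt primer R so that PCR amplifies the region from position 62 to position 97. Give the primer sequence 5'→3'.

The product's 3' end on the top strand is position 97.
The reverse primer anneals to the top strand over positions 86–97, i.e. to GATCCTGCGATG.
Its sequence written 5'→3' is the reverse complement: CATCGCAGGATC.

5'-CATCGCAGGATC-3'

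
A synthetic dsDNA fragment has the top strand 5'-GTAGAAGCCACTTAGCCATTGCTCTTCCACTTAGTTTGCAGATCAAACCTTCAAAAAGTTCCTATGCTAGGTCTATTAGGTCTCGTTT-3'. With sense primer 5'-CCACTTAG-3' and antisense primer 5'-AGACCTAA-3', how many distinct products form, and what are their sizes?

Two products: 76 bp, 57 bp

The forward primer CCACTTAG matches the top strand at positions 8–15, 27–34.
The reverse primer's reverse complement is TTAGGTCT, matching at positions 76–83.
Each forward site pairs with the reverse site to give a product ending at position 83: sizes 76, 57 bp.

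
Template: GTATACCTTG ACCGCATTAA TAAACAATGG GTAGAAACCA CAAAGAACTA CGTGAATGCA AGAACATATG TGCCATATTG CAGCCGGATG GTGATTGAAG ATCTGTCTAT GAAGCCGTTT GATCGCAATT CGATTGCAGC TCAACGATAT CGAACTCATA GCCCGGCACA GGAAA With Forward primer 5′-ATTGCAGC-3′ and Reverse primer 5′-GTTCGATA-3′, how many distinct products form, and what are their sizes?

Two products: 79 bp, 23 bp

The forward primer ATTGCAGC matches the top strand at positions 77–84, 133–140.
The reverse primer's reverse complement is TATCGAAC, matching at positions 148–155.
Each forward site pairs with the reverse site to give a product ending at position 155: sizes 79, 23 bp.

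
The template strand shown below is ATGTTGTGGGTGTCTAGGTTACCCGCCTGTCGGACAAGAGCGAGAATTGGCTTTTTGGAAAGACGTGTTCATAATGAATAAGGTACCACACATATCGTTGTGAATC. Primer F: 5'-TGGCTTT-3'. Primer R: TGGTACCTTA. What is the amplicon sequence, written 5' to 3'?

5'-TGGCTTTTTGGAAAGACGTGTTCATAATGAATAAGGTACCA-3'

Scanning the template, TGGCTTT occurs at positions 48–54; this primer anneals to the bottom strand there with its 3' end pointing downstream.
The reverse primer's reverse complement is TAAGGTACCA, which matches the template at positions 79–88.
The product is the template from position 48 through 88 (41 bp).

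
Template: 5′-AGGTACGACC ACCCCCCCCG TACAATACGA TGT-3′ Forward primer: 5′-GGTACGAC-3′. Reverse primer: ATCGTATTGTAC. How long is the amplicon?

30 bp

The forward primer matches the template at positions 2–9.
The reverse primer's reverse complement is GTACAATACGAT, which matches the template at positions 20–31.
The product runs from position 2 to position 31, so its length is 31 − 2 + 1 = 30 bp.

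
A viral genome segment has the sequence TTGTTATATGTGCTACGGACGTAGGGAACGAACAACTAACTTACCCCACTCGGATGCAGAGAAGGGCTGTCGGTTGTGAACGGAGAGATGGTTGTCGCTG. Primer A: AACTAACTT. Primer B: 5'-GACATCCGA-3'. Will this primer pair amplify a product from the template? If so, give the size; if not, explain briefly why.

No product — primer B has no binding site in the template.

Primer B (GACATCCGA) does not match the top strand, and its reverse complement TCGGATGTC does not match either.
With no annealing site for primer B, no amplification occurs.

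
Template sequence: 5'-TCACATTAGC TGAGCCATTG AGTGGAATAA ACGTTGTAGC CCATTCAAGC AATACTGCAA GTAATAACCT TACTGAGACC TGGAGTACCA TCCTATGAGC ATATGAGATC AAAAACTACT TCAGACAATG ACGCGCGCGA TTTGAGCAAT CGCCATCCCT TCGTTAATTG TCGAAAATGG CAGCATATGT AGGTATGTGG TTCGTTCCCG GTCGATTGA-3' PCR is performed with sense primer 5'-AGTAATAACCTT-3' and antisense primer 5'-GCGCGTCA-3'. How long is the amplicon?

77 bp

The forward primer matches the template at positions 60–71.
Reverse complement of the reverse primer: TGACGCGC. This occurs on the top strand at positions 129–136.
Product length = (reverse-primer end) − (forward-primer start) + 1 = 136 − 60 + 1 = 77 bp.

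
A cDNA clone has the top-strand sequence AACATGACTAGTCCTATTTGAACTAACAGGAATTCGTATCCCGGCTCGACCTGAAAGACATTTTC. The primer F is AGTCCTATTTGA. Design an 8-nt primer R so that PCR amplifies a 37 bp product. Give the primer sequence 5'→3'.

The forward primer binds at positions 10–21, so a 37 bp product ends at position 10 + 37 − 1 = 46.
The reverse primer anneals to the top strand over positions 39–46, i.e. to TCCCGGCT.
Its sequence written 5'→3' is the reverse complement: AGCCGGGA.

5'-AGCCGGGA-3'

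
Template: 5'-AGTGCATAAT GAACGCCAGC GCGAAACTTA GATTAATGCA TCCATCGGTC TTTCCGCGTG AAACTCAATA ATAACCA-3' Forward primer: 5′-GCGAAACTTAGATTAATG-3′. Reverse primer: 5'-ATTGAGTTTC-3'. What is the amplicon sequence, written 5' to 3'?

Scanning the template, GCGAAACTTAGATTAATG occurs at positions 21–38; this primer anneals to the bottom strand there with its 3' end pointing downstream.
Reverse complement of the reverse primer: GAAACTCAAT. This occurs on the top strand at positions 60–69.
The product is the template from position 21 through 69 (49 bp).

5'-GCGAAACTTAGATTAATGCATCCATCGGTCTTTCCGCGTGAAACTCAAT-3'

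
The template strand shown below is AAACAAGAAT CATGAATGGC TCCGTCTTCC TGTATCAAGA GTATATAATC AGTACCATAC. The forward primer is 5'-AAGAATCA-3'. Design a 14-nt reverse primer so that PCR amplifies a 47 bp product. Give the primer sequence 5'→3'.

The forward primer binds at positions 5–12, so a 47 bp product ends at position 5 + 47 − 1 = 51.
The reverse primer anneals to the top strand over positions 38–51, i.e. to AGAGTATATAATCA.
Its sequence written 5'→3' is the reverse complement: TGATTATATACTCT.

5'-TGATTATATACTCT-3'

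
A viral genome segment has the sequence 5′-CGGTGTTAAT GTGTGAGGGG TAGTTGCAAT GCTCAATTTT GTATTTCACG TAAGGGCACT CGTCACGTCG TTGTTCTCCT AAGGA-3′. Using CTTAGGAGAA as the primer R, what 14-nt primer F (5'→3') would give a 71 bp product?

The reverse primer's reverse complement TTCTCCTAAG matches the template at positions 74–83, so the product ends at position 83.
A 71 bp product then starts at position 83 − 71 + 1 = 13.
The forward primer is identical to the top strand there: GTGAGGGGTAGTTG.

5'-GTGAGGGGTAGTTG-3'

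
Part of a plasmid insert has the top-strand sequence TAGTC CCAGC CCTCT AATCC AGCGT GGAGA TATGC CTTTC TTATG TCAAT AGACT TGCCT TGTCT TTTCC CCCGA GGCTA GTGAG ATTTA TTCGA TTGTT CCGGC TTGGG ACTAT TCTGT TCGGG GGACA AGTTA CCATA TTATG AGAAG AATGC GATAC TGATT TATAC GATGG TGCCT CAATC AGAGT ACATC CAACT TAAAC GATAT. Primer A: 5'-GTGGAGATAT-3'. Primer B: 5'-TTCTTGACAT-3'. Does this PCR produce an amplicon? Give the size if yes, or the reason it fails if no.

Primer B (TTCTTGACAT) does not match the top strand, and its reverse complement ATGTCAAGAA does not match either.
With no annealing site for primer B, no amplification occurs.

No product — primer B has no binding site in the template.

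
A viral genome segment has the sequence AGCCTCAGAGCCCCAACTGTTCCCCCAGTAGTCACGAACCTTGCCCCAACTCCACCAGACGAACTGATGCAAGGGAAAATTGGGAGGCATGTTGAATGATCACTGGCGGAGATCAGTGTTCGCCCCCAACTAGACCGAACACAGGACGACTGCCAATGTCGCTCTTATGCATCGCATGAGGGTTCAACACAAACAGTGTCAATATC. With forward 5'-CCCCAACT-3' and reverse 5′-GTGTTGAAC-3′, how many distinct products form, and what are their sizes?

The forward primer CCCCAACT matches the top strand at positions 11–18, 44–51, 124–131.
The reverse primer's reverse complement is GTTCAACAC, matching at positions 182–190.
Each forward site pairs with the reverse site to give a product ending at position 190: sizes 180, 147, 67 bp.

Three products: 180 bp, 147 bp, 67 bp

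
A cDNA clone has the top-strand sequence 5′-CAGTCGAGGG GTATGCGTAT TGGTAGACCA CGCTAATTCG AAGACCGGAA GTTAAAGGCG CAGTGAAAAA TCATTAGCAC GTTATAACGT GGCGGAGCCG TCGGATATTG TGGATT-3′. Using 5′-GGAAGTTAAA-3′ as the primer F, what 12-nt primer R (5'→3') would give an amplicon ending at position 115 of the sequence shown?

The forward primer binds at positions 47–56; the product's 3' end on the top strand is position 115.
The reverse primer anneals to the top strand over positions 104–115, i.e. to GATATTGTGGAT.
Its sequence written 5'→3' is the reverse complement: ATCCACAATATC.

5'-ATCCACAATATC-3'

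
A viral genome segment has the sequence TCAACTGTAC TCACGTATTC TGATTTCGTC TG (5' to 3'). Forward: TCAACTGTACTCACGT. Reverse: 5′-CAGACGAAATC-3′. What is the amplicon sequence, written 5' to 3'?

5'-TCAACTGTACTCACGTATTCTGATTTCGTCTG-3'

Forward primer TCAACTGTACTCACGT is found on the top strand at positions 1–16.
Taking the reverse complement of CAGACGAAATC gives GATTTCGTCTG, found at positions 22–32 on the template; the primer anneals here to the top strand with its 3' end pointing upstream.
The product is the template from position 1 through 32 (32 bp).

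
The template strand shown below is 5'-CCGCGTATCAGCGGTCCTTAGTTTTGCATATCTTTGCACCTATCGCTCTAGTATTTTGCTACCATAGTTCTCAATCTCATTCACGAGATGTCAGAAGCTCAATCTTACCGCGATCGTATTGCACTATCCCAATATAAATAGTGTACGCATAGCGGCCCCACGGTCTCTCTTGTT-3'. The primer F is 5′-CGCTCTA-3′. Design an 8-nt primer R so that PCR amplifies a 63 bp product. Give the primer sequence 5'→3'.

The forward primer binds at positions 44–50, so a 63 bp product ends at position 44 + 63 − 1 = 106.
The reverse primer anneals to the top strand over positions 99–106, i.e. to TCAATCTT.
Its sequence written 5'→3' is the reverse complement: AAGATTGA.

5'-AAGATTGA-3'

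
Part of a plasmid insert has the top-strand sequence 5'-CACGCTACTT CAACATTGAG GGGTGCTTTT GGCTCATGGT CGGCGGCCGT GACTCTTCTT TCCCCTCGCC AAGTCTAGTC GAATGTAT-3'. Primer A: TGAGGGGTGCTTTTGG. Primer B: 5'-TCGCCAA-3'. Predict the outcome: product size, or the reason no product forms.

Primer A (TGAGGGGTGCTTTTGG) matches the top strand at positions 17–32 (3' end points downstream).
Primer B (TCGCCAA) also matches the top strand directly, at positions 66–72 — its reverse complement TTGGCGA is not present.
Both primers anneal to the bottom strand with 3' ends pointing the same way, so neither can prime synthesis back toward the other.

No product — both primers anneal to the same strand and extend in the same direction.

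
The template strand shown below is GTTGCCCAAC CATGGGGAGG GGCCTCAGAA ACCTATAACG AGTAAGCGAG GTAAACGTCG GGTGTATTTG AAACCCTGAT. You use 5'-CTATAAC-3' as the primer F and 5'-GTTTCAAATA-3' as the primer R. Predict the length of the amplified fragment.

The forward primer matches the template at positions 33–39.
Taking the reverse complement of GTTTCAAATA gives TATTTGAAAC, found at positions 65–74 on the template; the primer anneals here to the top strand with its 3' end pointing upstream.
The product runs from position 33 to position 74, so its length is 74 − 33 + 1 = 42 bp.

42 bp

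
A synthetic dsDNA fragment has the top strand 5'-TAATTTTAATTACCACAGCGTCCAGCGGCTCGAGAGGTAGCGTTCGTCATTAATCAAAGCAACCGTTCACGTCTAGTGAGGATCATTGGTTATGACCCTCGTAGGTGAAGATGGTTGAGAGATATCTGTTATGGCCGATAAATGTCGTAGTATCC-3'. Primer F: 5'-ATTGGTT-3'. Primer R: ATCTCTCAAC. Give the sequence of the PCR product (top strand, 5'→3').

5'-ATTGGTTATGACCCTCGTAGGTGAAGATGGTTGAGAGAT-3'

The forward primer matches the template at positions 85–91.
The reverse primer's reverse complement is GTTGAGAGAT, which matches the template at positions 114–123.
The product is the template from position 85 through 123 (39 bp).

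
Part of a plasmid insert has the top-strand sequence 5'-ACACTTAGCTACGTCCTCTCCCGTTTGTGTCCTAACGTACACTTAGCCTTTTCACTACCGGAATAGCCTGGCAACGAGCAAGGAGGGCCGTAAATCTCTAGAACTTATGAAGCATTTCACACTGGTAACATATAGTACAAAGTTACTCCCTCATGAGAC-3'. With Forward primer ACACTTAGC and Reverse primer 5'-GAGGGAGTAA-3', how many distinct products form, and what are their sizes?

Two products: 152 bp, 114 bp

The forward primer ACACTTAGC matches the top strand at positions 1–9, 39–47.
The reverse primer's reverse complement is TTACTCCCTC, matching at positions 143–152.
Each forward site pairs with the reverse site to give a product ending at position 152: sizes 152, 114 bp.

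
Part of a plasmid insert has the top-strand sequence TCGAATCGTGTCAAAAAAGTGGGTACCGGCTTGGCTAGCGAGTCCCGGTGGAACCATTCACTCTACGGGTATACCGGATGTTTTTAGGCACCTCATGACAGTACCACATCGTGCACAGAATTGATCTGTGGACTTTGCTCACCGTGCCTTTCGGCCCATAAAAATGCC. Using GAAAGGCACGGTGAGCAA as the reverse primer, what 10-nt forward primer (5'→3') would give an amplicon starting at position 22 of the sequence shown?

5'-GGTACCGGCT-3'

The reverse primer's reverse complement TTGCTCACCGTGCCTTTC matches the template at positions 135–152; the product starts at position 22.
The forward primer is identical to the top strand over positions 22–31: GGTACCGGCT.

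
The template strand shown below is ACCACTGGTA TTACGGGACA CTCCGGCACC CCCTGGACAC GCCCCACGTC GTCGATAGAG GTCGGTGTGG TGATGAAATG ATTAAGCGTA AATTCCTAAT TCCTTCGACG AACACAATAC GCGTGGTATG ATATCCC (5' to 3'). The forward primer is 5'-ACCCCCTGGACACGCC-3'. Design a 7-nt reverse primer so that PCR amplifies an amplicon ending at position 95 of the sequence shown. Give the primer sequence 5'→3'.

5'-GAATTTA-3'

The forward primer binds at positions 28–43; the product's 3' end on the top strand is position 95.
The reverse primer anneals to the top strand over positions 89–95, i.e. to TAAATTC.
Its sequence written 5'→3' is the reverse complement: GAATTTA.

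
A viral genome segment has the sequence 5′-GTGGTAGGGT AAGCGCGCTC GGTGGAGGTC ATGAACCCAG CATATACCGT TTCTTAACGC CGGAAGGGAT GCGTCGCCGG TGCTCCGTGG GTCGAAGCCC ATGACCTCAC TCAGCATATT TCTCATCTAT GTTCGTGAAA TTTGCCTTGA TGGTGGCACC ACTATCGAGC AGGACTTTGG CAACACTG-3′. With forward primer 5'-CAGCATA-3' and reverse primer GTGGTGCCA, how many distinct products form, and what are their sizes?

Two products: 125 bp, 51 bp

The forward primer CAGCATA matches the top strand at positions 38–44, 112–118.
The reverse primer's reverse complement is TGGCACCAC, matching at positions 154–162.
Each forward site pairs with the reverse site to give a product ending at position 162: sizes 125, 51 bp.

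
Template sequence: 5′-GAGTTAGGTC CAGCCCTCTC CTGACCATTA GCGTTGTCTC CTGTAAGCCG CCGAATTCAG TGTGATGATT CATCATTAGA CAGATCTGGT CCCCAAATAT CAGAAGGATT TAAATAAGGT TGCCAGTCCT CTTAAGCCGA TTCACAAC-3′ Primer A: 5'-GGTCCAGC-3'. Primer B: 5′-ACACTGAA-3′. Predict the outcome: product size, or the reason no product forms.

Yes — a 57 bp product.

Primer A (GGTCCAGC) matches the top strand at positions 7–14; it acts as a forward primer.
Primer B's reverse complement is TTCAGTGT, matching the top strand at positions 56–63; it acts as a reverse primer.
The 3' ends face each other across positions 7–63, giving a 57 bp product.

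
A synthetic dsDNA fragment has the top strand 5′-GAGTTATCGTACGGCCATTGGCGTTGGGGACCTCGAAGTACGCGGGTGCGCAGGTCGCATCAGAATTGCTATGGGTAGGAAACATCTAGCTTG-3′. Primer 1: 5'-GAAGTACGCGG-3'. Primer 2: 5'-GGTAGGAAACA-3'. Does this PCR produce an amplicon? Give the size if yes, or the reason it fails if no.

Primer 1 (GAAGTACGCGG) matches the top strand at positions 35–45 (3' end points downstream).
Primer 2 (GGTAGGAAACA) also matches the top strand directly, at positions 74–84 — its reverse complement TGTTTCCTACC is not present.
Both primers anneal to the bottom strand with 3' ends pointing the same way, so neither can prime synthesis back toward the other.

No product — both primers anneal to the same strand and extend in the same direction.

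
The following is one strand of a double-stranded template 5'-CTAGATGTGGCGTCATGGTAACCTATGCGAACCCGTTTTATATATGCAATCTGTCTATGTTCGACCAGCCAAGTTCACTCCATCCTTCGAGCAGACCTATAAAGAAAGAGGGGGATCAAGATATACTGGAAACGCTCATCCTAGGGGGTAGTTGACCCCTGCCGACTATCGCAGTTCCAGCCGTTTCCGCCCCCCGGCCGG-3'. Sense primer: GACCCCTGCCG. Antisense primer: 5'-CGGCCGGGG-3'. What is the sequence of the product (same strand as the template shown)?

The forward primer matches the template at positions 154–164.
Taking the reverse complement of CGGCCGGGG gives CCCCGGCCG, found at positions 192–200 on the template; the primer anneals here to the top strand with its 3' end pointing upstream.
The product is the template from position 154 through 200 (47 bp).

5'-GACCCCTGCCGACTATCGCAGTTCCAGCCGTTTCCGCCCCCCGGCCG-3'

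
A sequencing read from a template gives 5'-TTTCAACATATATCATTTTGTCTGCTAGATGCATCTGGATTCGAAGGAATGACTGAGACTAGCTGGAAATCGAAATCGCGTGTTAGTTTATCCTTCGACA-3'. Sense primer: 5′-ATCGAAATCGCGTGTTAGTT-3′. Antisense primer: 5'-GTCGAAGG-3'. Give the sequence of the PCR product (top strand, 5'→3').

5'-ATCGAAATCGCGTGTTAGTTTATCCTTCGAC-3'

Forward primer ATCGAAATCGCGTGTTAGTT is found on the top strand at positions 69–88.
Reverse complement of the reverse primer: CCTTCGAC. This occurs on the top strand at positions 92–99.
The product is the template from position 69 through 99 (31 bp).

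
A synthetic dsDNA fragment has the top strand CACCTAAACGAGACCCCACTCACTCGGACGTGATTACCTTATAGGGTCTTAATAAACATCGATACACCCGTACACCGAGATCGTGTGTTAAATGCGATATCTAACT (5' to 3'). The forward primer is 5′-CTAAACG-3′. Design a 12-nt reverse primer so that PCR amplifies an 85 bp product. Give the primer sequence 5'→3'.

The forward primer binds at positions 4–10, so an 85 bp product ends at position 4 + 85 − 1 = 88.
The reverse primer anneals to the top strand over positions 77–88, i.e. to GAGATCGTGTGT.
Its sequence written 5'→3' is the reverse complement: ACACACGATCTC.

5'-ACACACGATCTC-3'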